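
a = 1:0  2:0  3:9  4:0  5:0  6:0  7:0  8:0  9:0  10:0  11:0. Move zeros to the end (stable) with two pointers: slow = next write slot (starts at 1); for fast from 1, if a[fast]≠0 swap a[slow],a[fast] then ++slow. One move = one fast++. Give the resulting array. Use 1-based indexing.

[9, 0, 0, 0, 0, 0, 0, 0, 0, 0, 0]

slow=1 fast=1: a[fast]=0, fast++
slow=1 fast=2: a[fast]=0, fast++
slow=1 fast=3: a[fast]=9≠0 swap→a[1]=9, slow++,fast++
slow=2 fast=4: a[fast]=0, fast++
slow=2 fast=5: a[fast]=0, fast++
slow=2 fast=6: a[fast]=0, fast++
slow=2 fast=7: a[fast]=0, fast++
slow=2 fast=8: a[fast]=0, fast++
slow=2 fast=9: a[fast]=0, fast++
slow=2 fast=10: a[fast]=0, fast++
slow=2 fast=11: a[fast]=0, fast++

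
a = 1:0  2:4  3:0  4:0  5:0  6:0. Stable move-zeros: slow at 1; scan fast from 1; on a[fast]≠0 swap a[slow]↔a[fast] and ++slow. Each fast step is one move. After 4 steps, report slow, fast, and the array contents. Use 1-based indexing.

slow=1 fast=1: a[fast]=0, fast++
slow=1 fast=2: a[fast]=4≠0 swap→a[1]=4, slow++,fast++
slow=2 fast=3: a[fast]=0, fast++
slow=2 fast=4: a[fast]=0, fast++

slow=2, fast=5, a=[4, 0, 0, 0, 0, 0]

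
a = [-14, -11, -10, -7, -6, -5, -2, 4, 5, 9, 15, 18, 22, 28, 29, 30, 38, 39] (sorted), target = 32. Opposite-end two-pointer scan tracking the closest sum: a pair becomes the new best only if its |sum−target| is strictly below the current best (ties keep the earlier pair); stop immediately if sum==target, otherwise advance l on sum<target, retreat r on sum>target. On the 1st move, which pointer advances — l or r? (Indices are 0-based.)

l=0 r=17: -14+39=25 d=7 *, l++

l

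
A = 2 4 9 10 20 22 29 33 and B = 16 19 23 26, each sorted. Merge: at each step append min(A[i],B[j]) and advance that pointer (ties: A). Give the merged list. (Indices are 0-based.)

[2, 4, 9, 10, 16, 19, 20, 22, 23, 26, 29, 33]

i=0 j=0: A[i]=2<=B[j]=16 take 2, i++
i=1 j=0: A[i]=4<=B[j]=16 take 4, i++
i=2 j=0: A[i]=9<=B[j]=16 take 9, i++
i=3 j=0: A[i]=10<=B[j]=16 take 10, i++
i=4 j=0: A[i]=20>B[j]=16 take 16, j++
i=4 j=1: A[i]=20>B[j]=19 take 19, j++
i=4 j=2: A[i]=20<=B[j]=23 take 20, i++
i=5 j=2: A[i]=22<=B[j]=23 take 22, i++
i=6 j=2: A[i]=29>B[j]=23 take 23, j++
i=6 j=3: A[i]=29>B[j]=26 take 26, j++
i=6 j=4: B done, take A[i]=29, i++
i=7 j=4: B done, take A[i]=33, i++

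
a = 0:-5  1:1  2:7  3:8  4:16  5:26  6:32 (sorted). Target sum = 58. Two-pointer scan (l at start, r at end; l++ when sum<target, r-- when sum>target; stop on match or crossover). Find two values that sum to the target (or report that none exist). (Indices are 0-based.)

(26, 32)

l=0 r=6: -5+32=27 <58, l++
l=1 r=6: 1+32=33 <58, l++
l=2 r=6: 7+32=39 <58, l++
l=3 r=6: 8+32=40 <58, l++
l=4 r=6: 16+32=48 <58, l++
l=5 r=6: 26+32=58, found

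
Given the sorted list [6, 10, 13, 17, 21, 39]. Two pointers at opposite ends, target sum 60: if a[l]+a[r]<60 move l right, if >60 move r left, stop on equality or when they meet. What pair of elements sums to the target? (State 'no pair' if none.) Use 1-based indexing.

(21, 39)

[1,6] 6+39=45 <60 → l++
[2,6] 10+39=49 <60 → l++
[3,6] 13+39=52 <60 → l++
[4,6] 17+39=56 <60 → l++
[5,6] 21+39=60 → found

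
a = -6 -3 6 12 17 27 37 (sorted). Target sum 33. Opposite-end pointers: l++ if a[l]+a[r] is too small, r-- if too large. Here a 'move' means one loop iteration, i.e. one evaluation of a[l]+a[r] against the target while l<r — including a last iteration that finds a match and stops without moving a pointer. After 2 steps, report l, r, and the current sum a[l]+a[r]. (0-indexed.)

l=1, r=5, sum=24

[0,6] -6+37=31 <33 → l++
[1,6] -3+37=34 >33 → r--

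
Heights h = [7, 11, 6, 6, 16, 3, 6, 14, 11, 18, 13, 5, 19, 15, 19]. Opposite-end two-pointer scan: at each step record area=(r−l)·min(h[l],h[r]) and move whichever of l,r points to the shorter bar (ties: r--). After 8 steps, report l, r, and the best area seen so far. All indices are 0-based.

l=8, r=14, best area=160

l=0 r=14: min(7,19)*14=98 best=98 *, l++
l=1 r=14: min(11,19)*13=143 best=143 *, l++
l=2 r=14: min(6,19)*12=72 best=143, l++
l=3 r=14: min(6,19)*11=66 best=143, l++
l=4 r=14: min(16,19)*10=160 best=160 *, l++
l=5 r=14: min(3,19)*9=27 best=160, l++
l=6 r=14: min(6,19)*8=48 best=160, l++
l=7 r=14: min(14,19)*7=98 best=160, l++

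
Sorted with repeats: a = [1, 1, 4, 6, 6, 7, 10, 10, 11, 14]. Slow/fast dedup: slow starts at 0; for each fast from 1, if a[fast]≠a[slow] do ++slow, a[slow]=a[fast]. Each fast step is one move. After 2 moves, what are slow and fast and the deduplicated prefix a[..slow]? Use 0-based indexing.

slow=1, fast=3, prefix=[1, 4]

slow=0 fast=1: a[fast]=1=a[slow] dup, fast++
slow=0 fast=2: a[fast]=4≠a[slow]=1 write a[1]=4, slow++,fast++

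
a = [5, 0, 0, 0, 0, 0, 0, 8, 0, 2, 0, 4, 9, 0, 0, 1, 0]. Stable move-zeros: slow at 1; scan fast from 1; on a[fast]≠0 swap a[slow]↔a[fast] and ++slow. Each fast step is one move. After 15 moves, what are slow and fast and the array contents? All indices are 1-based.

slow=6, fast=16, a=[5, 8, 2, 4, 9, 0, 0, 0, 0, 0, 0, 0, 0, 0, 0, 1, 0]

slow=1 fast=1: a[fast]=5≠0 swap→a[1]=5, slow++,fast++
slow=2 fast=2: a[fast]=0, fast++
slow=2 fast=3: a[fast]=0, fast++
slow=2 fast=4: a[fast]=0, fast++
slow=2 fast=5: a[fast]=0, fast++
slow=2 fast=6: a[fast]=0, fast++
slow=2 fast=7: a[fast]=0, fast++
slow=2 fast=8: a[fast]=8≠0 swap→a[2]=8, slow++,fast++
slow=3 fast=9: a[fast]=0, fast++
slow=3 fast=10: a[fast]=2≠0 swap→a[3]=2, slow++,fast++
slow=4 fast=11: a[fast]=0, fast++
slow=4 fast=12: a[fast]=4≠0 swap→a[4]=4, slow++,fast++
slow=5 fast=13: a[fast]=9≠0 swap→a[5]=9, slow++,fast++
slow=6 fast=14: a[fast]=0, fast++
slow=6 fast=15: a[fast]=0, fast++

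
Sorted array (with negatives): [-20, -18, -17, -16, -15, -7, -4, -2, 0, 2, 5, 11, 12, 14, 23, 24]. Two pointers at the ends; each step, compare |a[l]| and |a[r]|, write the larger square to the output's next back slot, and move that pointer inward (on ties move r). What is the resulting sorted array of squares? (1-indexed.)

[0, 4, 4, 16, 25, 49, 121, 144, 196, 225, 256, 289, 324, 400, 529, 576]

l=1 r=16: |-20|<=|24| out[16]=576, r--
l=1 r=15: |-20|<=|23| out[15]=529, r--
l=1 r=14: |-20|>|14| out[14]=400, l++
l=2 r=14: |-18|>|14| out[13]=324, l++
l=3 r=14: |-17|>|14| out[12]=289, l++
l=4 r=14: |-16|>|14| out[11]=256, l++
l=5 r=14: |-15|>|14| out[10]=225, l++
l=6 r=14: |-7|<=|14| out[9]=196, r--
l=6 r=13: |-7|<=|12| out[8]=144, r--
l=6 r=12: |-7|<=|11| out[7]=121, r--
l=6 r=11: |-7|>|5| out[6]=49, l++
l=7 r=11: |-4|<=|5| out[5]=25, r--
l=7 r=10: |-4|>|2| out[4]=16, l++
l=8 r=10: |-2|<=|2| out[3]=4, r--
l=8 r=9: |-2|>|0| out[2]=4, l++
l=9 r=9: |0|<=|0| out[1]=0, r--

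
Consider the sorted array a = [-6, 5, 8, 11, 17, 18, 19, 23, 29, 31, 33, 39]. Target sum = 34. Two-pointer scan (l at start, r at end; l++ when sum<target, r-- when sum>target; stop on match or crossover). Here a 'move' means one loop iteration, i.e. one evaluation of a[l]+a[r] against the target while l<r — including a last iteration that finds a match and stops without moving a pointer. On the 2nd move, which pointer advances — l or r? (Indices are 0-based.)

r

l=0 r=11: -6+39=33 <34, l++
l=1 r=11: 5+39=44 >34, r--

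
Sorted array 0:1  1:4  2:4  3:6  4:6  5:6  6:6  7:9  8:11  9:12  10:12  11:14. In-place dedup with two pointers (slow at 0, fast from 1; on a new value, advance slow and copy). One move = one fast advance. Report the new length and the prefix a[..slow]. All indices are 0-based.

(s=0,f=1) a[fast]=4≠a[slow]=1 write a[1]=4 → slow++,fast++
(s=1,f=2) a[fast]=4=a[slow] dup → fast++
(s=1,f=3) a[fast]=6≠a[slow]=4 write a[2]=6 → slow++,fast++
(s=2,f=4) a[fast]=6=a[slow] dup → fast++
(s=2,f=5) a[fast]=6=a[slow] dup → fast++
(s=2,f=6) a[fast]=6=a[slow] dup → fast++
(s=2,f=7) a[fast]=9≠a[slow]=6 write a[3]=9 → slow++,fast++
(s=3,f=8) a[fast]=11≠a[slow]=9 write a[4]=11 → slow++,fast++
(s=4,f=9) a[fast]=12≠a[slow]=11 write a[5]=12 → slow++,fast++
(s=5,f=10) a[fast]=12=a[slow] dup → fast++
(s=5,f=11) a[fast]=14≠a[slow]=12 write a[6]=14 → slow++,fast++

length 7; prefix = [1, 4, 6, 9, 11, 12, 14]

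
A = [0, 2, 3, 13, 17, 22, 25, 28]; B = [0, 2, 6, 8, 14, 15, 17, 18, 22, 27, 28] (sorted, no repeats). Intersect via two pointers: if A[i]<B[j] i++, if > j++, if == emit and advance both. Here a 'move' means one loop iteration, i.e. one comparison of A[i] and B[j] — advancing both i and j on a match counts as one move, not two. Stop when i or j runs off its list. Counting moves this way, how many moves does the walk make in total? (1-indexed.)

i=1 j=1: 0==0 emit, i++,j++
i=2 j=2: 2==2 emit, i++,j++
i=3 j=3: 3<6, i++
i=4 j=3: 13>6, j++
i=4 j=4: 13>8, j++
i=4 j=5: 13<14, i++
i=5 j=5: 17>14, j++
i=5 j=6: 17>15, j++
i=5 j=7: 17==17 emit, i++,j++
i=6 j=8: 22>18, j++
i=6 j=9: 22==22 emit, i++,j++
i=7 j=10: 25<27, i++
i=8 j=10: 28>27, j++
i=8 j=11: 28==28 emit, i++,j++

14 moves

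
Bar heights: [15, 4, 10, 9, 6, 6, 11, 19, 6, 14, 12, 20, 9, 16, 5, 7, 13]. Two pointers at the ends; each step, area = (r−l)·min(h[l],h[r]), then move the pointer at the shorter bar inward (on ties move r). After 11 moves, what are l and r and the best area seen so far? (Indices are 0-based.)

l=0 r=16: min(15,13)*16=208 best=208 *, r--
l=0 r=15: min(15,7)*15=105 best=208, r--
l=0 r=14: min(15,5)*14=70 best=208, r--
l=0 r=13: min(15,16)*13=195 best=208, l++
l=1 r=13: min(4,16)*12=48 best=208, l++
l=2 r=13: min(10,16)*11=110 best=208, l++
l=3 r=13: min(9,16)*10=90 best=208, l++
l=4 r=13: min(6,16)*9=54 best=208, l++
l=5 r=13: min(6,16)*8=48 best=208, l++
l=6 r=13: min(11,16)*7=77 best=208, l++
l=7 r=13: min(19,16)*6=96 best=208, r--

l=7, r=12, best area=208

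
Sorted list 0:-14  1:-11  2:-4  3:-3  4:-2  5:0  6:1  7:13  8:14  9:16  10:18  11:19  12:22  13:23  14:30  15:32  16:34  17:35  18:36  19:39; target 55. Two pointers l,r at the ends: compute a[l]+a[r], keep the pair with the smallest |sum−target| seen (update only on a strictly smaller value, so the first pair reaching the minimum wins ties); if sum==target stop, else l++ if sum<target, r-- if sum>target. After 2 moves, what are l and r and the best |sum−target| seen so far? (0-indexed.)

l=2, r=19, best |Δ|=27

l=0 r=19: -14+39=25 d=30 *, l++
l=1 r=19: -11+39=28 d=27 *, l++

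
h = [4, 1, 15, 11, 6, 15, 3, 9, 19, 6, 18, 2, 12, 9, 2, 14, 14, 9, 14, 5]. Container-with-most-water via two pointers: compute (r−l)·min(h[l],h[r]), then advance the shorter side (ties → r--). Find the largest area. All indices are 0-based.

max area = 224

l=0 r=19: min(4,5)*19=76 best=76 *, l++
l=1 r=19: min(1,5)*18=18 best=76, l++
l=2 r=19: min(15,5)*17=85 best=85 *, r--
l=2 r=18: min(15,14)*16=224 best=224 *, r--
l=2 r=17: min(15,9)*15=135 best=224, r--
l=2 r=16: min(15,14)*14=196 best=224, r--
l=2 r=15: min(15,14)*13=182 best=224, r--
l=2 r=14: min(15,2)*12=24 best=224, r--
l=2 r=13: min(15,9)*11=99 best=224, r--
l=2 r=12: min(15,12)*10=120 best=224, r--
l=2 r=11: min(15,2)*9=18 best=224, r--
l=2 r=10: min(15,18)*8=120 best=224, l++
l=3 r=10: min(11,18)*7=77 best=224, l++
l=4 r=10: min(6,18)*6=36 best=224, l++
l=5 r=10: min(15,18)*5=75 best=224, l++
l=6 r=10: min(3,18)*4=12 best=224, l++
l=7 r=10: min(9,18)*3=27 best=224, l++
l=8 r=10: min(19,18)*2=36 best=224, r--
l=8 r=9: min(19,6)*1=6 best=224, r--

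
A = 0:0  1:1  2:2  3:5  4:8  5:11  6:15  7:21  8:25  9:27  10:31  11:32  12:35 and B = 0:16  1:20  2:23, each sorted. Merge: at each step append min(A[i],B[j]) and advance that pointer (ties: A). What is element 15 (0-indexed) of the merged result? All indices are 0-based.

i=0 j=0: A[i]=0<=B[j]=16 take 0, i++
i=1 j=0: A[i]=1<=B[j]=16 take 1, i++
i=2 j=0: A[i]=2<=B[j]=16 take 2, i++
i=3 j=0: A[i]=5<=B[j]=16 take 5, i++
i=4 j=0: A[i]=8<=B[j]=16 take 8, i++
i=5 j=0: A[i]=11<=B[j]=16 take 11, i++
i=6 j=0: A[i]=15<=B[j]=16 take 15, i++
i=7 j=0: A[i]=21>B[j]=16 take 16, j++
i=7 j=1: A[i]=21>B[j]=20 take 20, j++
i=7 j=2: A[i]=21<=B[j]=23 take 21, i++
i=8 j=2: A[i]=25>B[j]=23 take 23, j++
i=8 j=3: B done, take A[i]=25, i++
i=9 j=3: B done, take A[i]=27, i++
i=10 j=3: B done, take A[i]=31, i++
i=11 j=3: B done, take A[i]=32, i++
i=12 j=3: B done, take A[i]=35, i++

merged[15] = 35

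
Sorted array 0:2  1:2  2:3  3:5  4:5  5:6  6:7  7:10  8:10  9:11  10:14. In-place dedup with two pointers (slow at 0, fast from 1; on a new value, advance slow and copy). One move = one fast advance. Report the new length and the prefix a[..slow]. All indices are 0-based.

(s=0,f=1) a[fast]=2=a[slow] dup → fast++
(s=0,f=2) a[fast]=3≠a[slow]=2 write a[1]=3 → slow++,fast++
(s=1,f=3) a[fast]=5≠a[slow]=3 write a[2]=5 → slow++,fast++
(s=2,f=4) a[fast]=5=a[slow] dup → fast++
(s=2,f=5) a[fast]=6≠a[slow]=5 write a[3]=6 → slow++,fast++
(s=3,f=6) a[fast]=7≠a[slow]=6 write a[4]=7 → slow++,fast++
(s=4,f=7) a[fast]=10≠a[slow]=7 write a[5]=10 → slow++,fast++
(s=5,f=8) a[fast]=10=a[slow] dup → fast++
(s=5,f=9) a[fast]=11≠a[slow]=10 write a[6]=11 → slow++,fast++
(s=6,f=10) a[fast]=14≠a[slow]=11 write a[7]=14 → slow++,fast++

length 8; prefix = [2, 3, 5, 6, 7, 10, 11, 14]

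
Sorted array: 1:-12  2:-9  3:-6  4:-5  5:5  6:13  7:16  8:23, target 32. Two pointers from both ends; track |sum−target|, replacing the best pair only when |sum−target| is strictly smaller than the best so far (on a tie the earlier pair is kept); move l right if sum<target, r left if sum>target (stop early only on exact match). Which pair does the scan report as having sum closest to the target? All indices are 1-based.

l=1 r=8: -12+23=11 d=21 *, l++
l=2 r=8: -9+23=14 d=18 *, l++
l=3 r=8: -6+23=17 d=15 *, l++
l=4 r=8: -5+23=18 d=14 *, l++
l=5 r=8: 5+23=28 d=4 *, l++
l=6 r=8: 13+23=36 d=4, r--
l=6 r=7: 13+16=29 d=3 *, l++

pair (13, 16) with sum 29 (|Δ|=3)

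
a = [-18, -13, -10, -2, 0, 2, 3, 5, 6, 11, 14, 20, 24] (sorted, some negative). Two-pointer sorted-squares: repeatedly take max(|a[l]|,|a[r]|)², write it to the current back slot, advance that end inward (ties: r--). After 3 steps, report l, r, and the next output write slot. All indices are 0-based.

l=1, r=10, next write slot=9

[0,12] |-18|<=|24| out[12]=576 → r--
[0,11] |-18|<=|20| out[11]=400 → r--
[0,10] |-18|>|14| out[10]=324 → l++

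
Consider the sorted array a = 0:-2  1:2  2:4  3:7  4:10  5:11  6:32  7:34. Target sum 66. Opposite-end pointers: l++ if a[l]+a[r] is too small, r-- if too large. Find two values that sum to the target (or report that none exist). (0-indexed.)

(32, 34)

l=0 r=7: -2+34=32 <66, l++
l=1 r=7: 2+34=36 <66, l++
l=2 r=7: 4+34=38 <66, l++
l=3 r=7: 7+34=41 <66, l++
l=4 r=7: 10+34=44 <66, l++
l=5 r=7: 11+34=45 <66, l++
l=6 r=7: 32+34=66, found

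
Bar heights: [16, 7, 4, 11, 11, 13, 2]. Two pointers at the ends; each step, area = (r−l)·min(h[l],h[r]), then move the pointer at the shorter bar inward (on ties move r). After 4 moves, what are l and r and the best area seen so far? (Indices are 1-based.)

l=1 r=7: min(16,2)*6=12 best=12 *, r--
l=1 r=6: min(16,13)*5=65 best=65 *, r--
l=1 r=5: min(16,11)*4=44 best=65, r--
l=1 r=4: min(16,11)*3=33 best=65, r--

l=1, r=3, best area=65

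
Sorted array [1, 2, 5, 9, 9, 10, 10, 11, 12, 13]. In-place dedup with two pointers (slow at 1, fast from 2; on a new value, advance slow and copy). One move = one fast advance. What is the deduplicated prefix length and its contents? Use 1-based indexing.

(s=1,f=2) a[fast]=2≠a[slow]=1 write a[2]=2 → slow++,fast++
(s=2,f=3) a[fast]=5≠a[slow]=2 write a[3]=5 → slow++,fast++
(s=3,f=4) a[fast]=9≠a[slow]=5 write a[4]=9 → slow++,fast++
(s=4,f=5) a[fast]=9=a[slow] dup → fast++
(s=4,f=6) a[fast]=10≠a[slow]=9 write a[5]=10 → slow++,fast++
(s=5,f=7) a[fast]=10=a[slow] dup → fast++
(s=5,f=8) a[fast]=11≠a[slow]=10 write a[6]=11 → slow++,fast++
(s=6,f=9) a[fast]=12≠a[slow]=11 write a[7]=12 → slow++,fast++
(s=7,f=10) a[fast]=13≠a[slow]=12 write a[8]=13 → slow++,fast++

length 8; prefix = [1, 2, 5, 9, 10, 11, 12, 13]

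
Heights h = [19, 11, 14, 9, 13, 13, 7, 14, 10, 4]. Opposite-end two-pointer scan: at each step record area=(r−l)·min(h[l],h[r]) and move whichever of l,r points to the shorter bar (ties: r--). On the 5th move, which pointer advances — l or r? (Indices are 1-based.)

[1,10] min(19,4)*9=36 best=36 * → r--
[1,9] min(19,10)*8=80 best=80 * → r--
[1,8] min(19,14)*7=98 best=98 * → r--
[1,7] min(19,7)*6=42 best=98 → r--
[1,6] min(19,13)*5=65 best=98 → r--

r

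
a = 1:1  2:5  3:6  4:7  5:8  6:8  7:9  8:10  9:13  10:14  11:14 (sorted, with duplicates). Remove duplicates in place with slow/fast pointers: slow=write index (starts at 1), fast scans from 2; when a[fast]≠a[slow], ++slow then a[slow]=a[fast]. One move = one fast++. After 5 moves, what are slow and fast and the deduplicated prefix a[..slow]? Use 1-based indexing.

slow=1 fast=2: a[fast]=5≠a[slow]=1 write a[2]=5, slow++,fast++
slow=2 fast=3: a[fast]=6≠a[slow]=5 write a[3]=6, slow++,fast++
slow=3 fast=4: a[fast]=7≠a[slow]=6 write a[4]=7, slow++,fast++
slow=4 fast=5: a[fast]=8≠a[slow]=7 write a[5]=8, slow++,fast++
slow=5 fast=6: a[fast]=8=a[slow] dup, fast++

slow=5, fast=7, prefix=[1, 5, 6, 7, 8]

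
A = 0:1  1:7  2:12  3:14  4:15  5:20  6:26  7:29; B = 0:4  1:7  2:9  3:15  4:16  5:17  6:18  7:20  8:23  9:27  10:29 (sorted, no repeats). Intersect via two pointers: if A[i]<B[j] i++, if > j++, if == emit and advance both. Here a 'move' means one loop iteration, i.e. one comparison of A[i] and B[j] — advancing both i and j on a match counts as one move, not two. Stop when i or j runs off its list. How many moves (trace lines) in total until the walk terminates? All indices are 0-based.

[i=0,j=0] 1<4 → i++
[i=1,j=0] 7>4 → j++
[i=1,j=1] 7==7 emit → i++,j++
[i=2,j=2] 12>9 → j++
[i=2,j=3] 12<15 → i++
[i=3,j=3] 14<15 → i++
[i=4,j=3] 15==15 emit → i++,j++
[i=5,j=4] 20>16 → j++
[i=5,j=5] 20>17 → j++
[i=5,j=6] 20>18 → j++
[i=5,j=7] 20==20 emit → i++,j++
[i=6,j=8] 26>23 → j++
[i=6,j=9] 26<27 → i++
[i=7,j=9] 29>27 → j++
[i=7,j=10] 29==29 emit → i++,j++

15 moves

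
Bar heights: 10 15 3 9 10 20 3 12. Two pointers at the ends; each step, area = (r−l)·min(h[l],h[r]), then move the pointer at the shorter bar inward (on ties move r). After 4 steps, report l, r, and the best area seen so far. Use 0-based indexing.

[0,7] min(10,12)*7=70 best=70 * → l++
[1,7] min(15,12)*6=72 best=72 * → r--
[1,6] min(15,3)*5=15 best=72 → r--
[1,5] min(15,20)*4=60 best=72 → l++

l=2, r=5, best area=72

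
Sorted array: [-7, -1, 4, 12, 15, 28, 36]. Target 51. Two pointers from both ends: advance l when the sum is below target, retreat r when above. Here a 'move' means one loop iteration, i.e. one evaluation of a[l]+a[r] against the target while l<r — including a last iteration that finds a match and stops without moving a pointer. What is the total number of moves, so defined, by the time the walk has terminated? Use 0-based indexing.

5 moves

l=0 r=6: -7+36=29 <51, l++
l=1 r=6: -1+36=35 <51, l++
l=2 r=6: 4+36=40 <51, l++
l=3 r=6: 12+36=48 <51, l++
l=4 r=6: 15+36=51, found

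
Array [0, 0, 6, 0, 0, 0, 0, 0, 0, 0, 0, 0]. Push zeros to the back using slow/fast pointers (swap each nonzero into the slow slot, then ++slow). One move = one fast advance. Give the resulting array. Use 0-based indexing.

[6, 0, 0, 0, 0, 0, 0, 0, 0, 0, 0, 0]

(s=0,f=0) a[fast]=0 → fast++
(s=0,f=1) a[fast]=0 → fast++
(s=0,f=2) a[fast]=6≠0 swap→a[0]=6 → slow++,fast++
(s=1,f=3) a[fast]=0 → fast++
(s=1,f=4) a[fast]=0 → fast++
(s=1,f=5) a[fast]=0 → fast++
(s=1,f=6) a[fast]=0 → fast++
(s=1,f=7) a[fast]=0 → fast++
(s=1,f=8) a[fast]=0 → fast++
(s=1,f=9) a[fast]=0 → fast++
(s=1,f=10) a[fast]=0 → fast++
(s=1,f=11) a[fast]=0 → fast++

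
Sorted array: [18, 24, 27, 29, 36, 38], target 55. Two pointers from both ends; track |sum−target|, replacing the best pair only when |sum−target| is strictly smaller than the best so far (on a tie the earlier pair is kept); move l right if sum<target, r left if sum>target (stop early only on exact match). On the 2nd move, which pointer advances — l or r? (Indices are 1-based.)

l=1 r=6: 18+38=56 d=1 *, r--
l=1 r=5: 18+36=54 d=1, l++

l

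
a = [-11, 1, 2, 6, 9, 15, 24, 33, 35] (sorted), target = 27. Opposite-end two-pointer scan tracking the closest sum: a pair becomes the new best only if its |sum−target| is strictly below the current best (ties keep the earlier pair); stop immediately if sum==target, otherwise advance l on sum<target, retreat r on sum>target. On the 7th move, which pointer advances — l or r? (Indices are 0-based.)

l=0 r=8: -11+35=24 d=3 *, l++
l=1 r=8: 1+35=36 d=9, r--
l=1 r=7: 1+33=34 d=7, r--
l=1 r=6: 1+24=25 d=2 *, l++
l=2 r=6: 2+24=26 d=1 *, l++
l=3 r=6: 6+24=30 d=3, r--
l=3 r=5: 6+15=21 d=6, l++

l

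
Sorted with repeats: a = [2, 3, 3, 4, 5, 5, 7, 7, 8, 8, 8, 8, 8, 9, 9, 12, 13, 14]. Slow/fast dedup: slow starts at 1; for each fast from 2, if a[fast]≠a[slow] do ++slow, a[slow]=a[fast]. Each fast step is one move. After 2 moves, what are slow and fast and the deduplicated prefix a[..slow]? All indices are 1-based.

(s=1,f=2) a[fast]=3≠a[slow]=2 write a[2]=3 → slow++,fast++
(s=2,f=3) a[fast]=3=a[slow] dup → fast++

slow=2, fast=4, prefix=[2, 3]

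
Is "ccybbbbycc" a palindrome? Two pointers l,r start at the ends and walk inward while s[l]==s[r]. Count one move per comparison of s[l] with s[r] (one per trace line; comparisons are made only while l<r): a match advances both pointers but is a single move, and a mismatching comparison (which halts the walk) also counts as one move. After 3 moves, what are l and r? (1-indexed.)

l=4, r=7

l=1 r=10: 'c'=='c', l++,r--
l=2 r=9: 'c'=='c', l++,r--
l=3 r=8: 'y'=='y', l++,r--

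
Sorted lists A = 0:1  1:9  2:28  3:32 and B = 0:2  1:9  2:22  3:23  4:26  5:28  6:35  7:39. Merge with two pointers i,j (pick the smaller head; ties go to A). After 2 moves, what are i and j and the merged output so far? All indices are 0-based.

i=1, j=1, merged so far=[1, 2]

[i=0,j=0] A[i]=1<=B[j]=2 take 1 → i++
[i=1,j=0] A[i]=9>B[j]=2 take 2 → j++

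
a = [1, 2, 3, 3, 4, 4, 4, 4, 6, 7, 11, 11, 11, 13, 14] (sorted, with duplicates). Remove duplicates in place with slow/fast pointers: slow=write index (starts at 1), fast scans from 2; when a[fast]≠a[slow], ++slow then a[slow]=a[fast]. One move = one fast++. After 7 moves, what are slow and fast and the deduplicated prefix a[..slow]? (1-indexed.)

slow=1 fast=2: a[fast]=2≠a[slow]=1 write a[2]=2, slow++,fast++
slow=2 fast=3: a[fast]=3≠a[slow]=2 write a[3]=3, slow++,fast++
slow=3 fast=4: a[fast]=3=a[slow] dup, fast++
slow=3 fast=5: a[fast]=4≠a[slow]=3 write a[4]=4, slow++,fast++
slow=4 fast=6: a[fast]=4=a[slow] dup, fast++
slow=4 fast=7: a[fast]=4=a[slow] dup, fast++
slow=4 fast=8: a[fast]=4=a[slow] dup, fast++

slow=4, fast=9, prefix=[1, 2, 3, 4]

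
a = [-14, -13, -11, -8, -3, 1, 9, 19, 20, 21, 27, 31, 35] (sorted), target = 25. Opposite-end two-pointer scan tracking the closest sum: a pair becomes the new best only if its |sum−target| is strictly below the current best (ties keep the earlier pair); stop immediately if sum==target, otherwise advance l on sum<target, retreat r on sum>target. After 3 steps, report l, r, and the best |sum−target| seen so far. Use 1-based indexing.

l=4, r=13, best |Δ|=1

l=1 r=13: -14+35=21 d=4 *, l++
l=2 r=13: -13+35=22 d=3 *, l++
l=3 r=13: -11+35=24 d=1 *, l++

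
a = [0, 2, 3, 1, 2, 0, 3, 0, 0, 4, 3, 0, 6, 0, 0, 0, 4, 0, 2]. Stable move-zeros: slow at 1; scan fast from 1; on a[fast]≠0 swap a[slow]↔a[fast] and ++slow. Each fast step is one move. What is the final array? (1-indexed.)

slow=1 fast=1: a[fast]=0, fast++
slow=1 fast=2: a[fast]=2≠0 swap→a[1]=2, slow++,fast++
slow=2 fast=3: a[fast]=3≠0 swap→a[2]=3, slow++,fast++
slow=3 fast=4: a[fast]=1≠0 swap→a[3]=1, slow++,fast++
slow=4 fast=5: a[fast]=2≠0 swap→a[4]=2, slow++,fast++
slow=5 fast=6: a[fast]=0, fast++
slow=5 fast=7: a[fast]=3≠0 swap→a[5]=3, slow++,fast++
slow=6 fast=8: a[fast]=0, fast++
slow=6 fast=9: a[fast]=0, fast++
slow=6 fast=10: a[fast]=4≠0 swap→a[6]=4, slow++,fast++
slow=7 fast=11: a[fast]=3≠0 swap→a[7]=3, slow++,fast++
slow=8 fast=12: a[fast]=0, fast++
slow=8 fast=13: a[fast]=6≠0 swap→a[8]=6, slow++,fast++
slow=9 fast=14: a[fast]=0, fast++
slow=9 fast=15: a[fast]=0, fast++
slow=9 fast=16: a[fast]=0, fast++
slow=9 fast=17: a[fast]=4≠0 swap→a[9]=4, slow++,fast++
slow=10 fast=18: a[fast]=0, fast++
slow=10 fast=19: a[fast]=2≠0 swap→a[10]=2, slow++,fast++

[2, 3, 1, 2, 3, 4, 3, 6, 4, 2, 0, 0, 0, 0, 0, 0, 0, 0, 0]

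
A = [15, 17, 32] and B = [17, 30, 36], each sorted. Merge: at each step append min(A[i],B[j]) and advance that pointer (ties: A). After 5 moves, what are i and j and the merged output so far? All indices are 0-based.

[i=0,j=0] A[i]=15<=B[j]=17 take 15 → i++
[i=1,j=0] A[i]=17<=B[j]=17 take 17 → i++
[i=2,j=0] A[i]=32>B[j]=17 take 17 → j++
[i=2,j=1] A[i]=32>B[j]=30 take 30 → j++
[i=2,j=2] A[i]=32<=B[j]=36 take 32 → i++

i=3, j=2, merged so far=[15, 17, 17, 30, 32]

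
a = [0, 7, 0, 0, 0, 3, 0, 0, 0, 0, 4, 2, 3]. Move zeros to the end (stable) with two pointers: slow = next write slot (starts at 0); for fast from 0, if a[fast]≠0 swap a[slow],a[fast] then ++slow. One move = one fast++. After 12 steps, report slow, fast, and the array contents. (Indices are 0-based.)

slow=4, fast=12, a=[7, 3, 4, 2, 0, 0, 0, 0, 0, 0, 0, 0, 3]

(s=0,f=0) a[fast]=0 → fast++
(s=0,f=1) a[fast]=7≠0 swap→a[0]=7 → slow++,fast++
(s=1,f=2) a[fast]=0 → fast++
(s=1,f=3) a[fast]=0 → fast++
(s=1,f=4) a[fast]=0 → fast++
(s=1,f=5) a[fast]=3≠0 swap→a[1]=3 → slow++,fast++
(s=2,f=6) a[fast]=0 → fast++
(s=2,f=7) a[fast]=0 → fast++
(s=2,f=8) a[fast]=0 → fast++
(s=2,f=9) a[fast]=0 → fast++
(s=2,f=10) a[fast]=4≠0 swap→a[2]=4 → slow++,fast++
(s=3,f=11) a[fast]=2≠0 swap→a[3]=2 → slow++,fast++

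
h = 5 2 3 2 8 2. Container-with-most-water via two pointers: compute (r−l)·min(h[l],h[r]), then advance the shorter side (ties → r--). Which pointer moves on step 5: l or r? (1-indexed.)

l=1 r=6: min(5,2)*5=10 best=10 *, r--
l=1 r=5: min(5,8)*4=20 best=20 *, l++
l=2 r=5: min(2,8)*3=6 best=20, l++
l=3 r=5: min(3,8)*2=6 best=20, l++
l=4 r=5: min(2,8)*1=2 best=20, l++

l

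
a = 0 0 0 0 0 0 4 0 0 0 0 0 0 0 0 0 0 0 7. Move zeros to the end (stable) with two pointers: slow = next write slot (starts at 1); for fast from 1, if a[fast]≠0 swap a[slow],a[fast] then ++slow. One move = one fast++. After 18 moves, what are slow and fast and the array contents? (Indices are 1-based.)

slow=1 fast=1: a[fast]=0, fast++
slow=1 fast=2: a[fast]=0, fast++
slow=1 fast=3: a[fast]=0, fast++
slow=1 fast=4: a[fast]=0, fast++
slow=1 fast=5: a[fast]=0, fast++
slow=1 fast=6: a[fast]=0, fast++
slow=1 fast=7: a[fast]=4≠0 swap→a[1]=4, slow++,fast++
slow=2 fast=8: a[fast]=0, fast++
slow=2 fast=9: a[fast]=0, fast++
slow=2 fast=10: a[fast]=0, fast++
slow=2 fast=11: a[fast]=0, fast++
slow=2 fast=12: a[fast]=0, fast++
slow=2 fast=13: a[fast]=0, fast++
slow=2 fast=14: a[fast]=0, fast++
slow=2 fast=15: a[fast]=0, fast++
slow=2 fast=16: a[fast]=0, fast++
slow=2 fast=17: a[fast]=0, fast++
slow=2 fast=18: a[fast]=0, fast++

slow=2, fast=19, a=[4, 0, 0, 0, 0, 0, 0, 0, 0, 0, 0, 0, 0, 0, 0, 0, 0, 0, 7]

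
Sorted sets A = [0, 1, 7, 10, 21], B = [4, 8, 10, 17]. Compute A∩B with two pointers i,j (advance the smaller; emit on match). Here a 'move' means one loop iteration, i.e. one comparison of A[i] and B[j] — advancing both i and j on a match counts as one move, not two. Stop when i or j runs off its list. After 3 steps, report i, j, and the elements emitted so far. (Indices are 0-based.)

i=2, j=1, emitted=[]

[i=0,j=0] 0<4 → i++
[i=1,j=0] 1<4 → i++
[i=2,j=0] 7>4 → j++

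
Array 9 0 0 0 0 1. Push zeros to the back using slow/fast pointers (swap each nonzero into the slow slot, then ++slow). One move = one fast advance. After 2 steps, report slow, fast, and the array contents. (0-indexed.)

slow=1, fast=2, a=[9, 0, 0, 0, 0, 1]

slow=0 fast=0: a[fast]=9≠0 swap→a[0]=9, slow++,fast++
slow=1 fast=1: a[fast]=0, fast++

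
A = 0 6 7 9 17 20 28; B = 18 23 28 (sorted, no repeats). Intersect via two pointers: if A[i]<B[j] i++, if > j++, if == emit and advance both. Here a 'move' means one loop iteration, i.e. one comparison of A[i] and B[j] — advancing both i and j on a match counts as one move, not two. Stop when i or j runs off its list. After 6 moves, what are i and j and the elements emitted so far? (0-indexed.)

i=5, j=1, emitted=[]

[i=0,j=0] 0<18 → i++
[i=1,j=0] 6<18 → i++
[i=2,j=0] 7<18 → i++
[i=3,j=0] 9<18 → i++
[i=4,j=0] 17<18 → i++
[i=5,j=0] 20>18 → j++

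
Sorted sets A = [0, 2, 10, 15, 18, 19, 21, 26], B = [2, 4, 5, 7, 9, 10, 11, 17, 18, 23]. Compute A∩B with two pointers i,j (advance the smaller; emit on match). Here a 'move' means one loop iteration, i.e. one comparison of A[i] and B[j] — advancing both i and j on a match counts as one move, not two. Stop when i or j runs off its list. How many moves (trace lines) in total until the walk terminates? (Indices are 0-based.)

i=0 j=0: 0<2, i++
i=1 j=0: 2==2 emit, i++,j++
i=2 j=1: 10>4, j++
i=2 j=2: 10>5, j++
i=2 j=3: 10>7, j++
i=2 j=4: 10>9, j++
i=2 j=5: 10==10 emit, i++,j++
i=3 j=6: 15>11, j++
i=3 j=7: 15<17, i++
i=4 j=7: 18>17, j++
i=4 j=8: 18==18 emit, i++,j++
i=5 j=9: 19<23, i++
i=6 j=9: 21<23, i++
i=7 j=9: 26>23, j++

14 moves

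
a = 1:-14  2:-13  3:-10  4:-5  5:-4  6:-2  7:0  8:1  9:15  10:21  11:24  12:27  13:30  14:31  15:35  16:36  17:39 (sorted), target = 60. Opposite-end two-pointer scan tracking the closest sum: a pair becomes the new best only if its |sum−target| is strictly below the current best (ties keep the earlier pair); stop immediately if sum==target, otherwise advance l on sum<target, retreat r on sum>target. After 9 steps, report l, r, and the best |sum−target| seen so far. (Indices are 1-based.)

l=10, r=17, best |Δ|=6

l=1 r=17: -14+39=25 d=35 *, l++
l=2 r=17: -13+39=26 d=34 *, l++
l=3 r=17: -10+39=29 d=31 *, l++
l=4 r=17: -5+39=34 d=26 *, l++
l=5 r=17: -4+39=35 d=25 *, l++
l=6 r=17: -2+39=37 d=23 *, l++
l=7 r=17: 0+39=39 d=21 *, l++
l=8 r=17: 1+39=40 d=20 *, l++
l=9 r=17: 15+39=54 d=6 *, l++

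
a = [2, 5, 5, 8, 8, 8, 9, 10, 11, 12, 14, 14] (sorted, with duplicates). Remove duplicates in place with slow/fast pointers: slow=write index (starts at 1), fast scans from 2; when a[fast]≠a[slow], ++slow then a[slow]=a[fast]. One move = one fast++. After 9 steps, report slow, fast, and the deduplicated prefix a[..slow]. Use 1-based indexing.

slow=1 fast=2: a[fast]=5≠a[slow]=2 write a[2]=5, slow++,fast++
slow=2 fast=3: a[fast]=5=a[slow] dup, fast++
slow=2 fast=4: a[fast]=8≠a[slow]=5 write a[3]=8, slow++,fast++
slow=3 fast=5: a[fast]=8=a[slow] dup, fast++
slow=3 fast=6: a[fast]=8=a[slow] dup, fast++
slow=3 fast=7: a[fast]=9≠a[slow]=8 write a[4]=9, slow++,fast++
slow=4 fast=8: a[fast]=10≠a[slow]=9 write a[5]=10, slow++,fast++
slow=5 fast=9: a[fast]=11≠a[slow]=10 write a[6]=11, slow++,fast++
slow=6 fast=10: a[fast]=12≠a[slow]=11 write a[7]=12, slow++,fast++

slow=7, fast=11, prefix=[2, 5, 8, 9, 10, 11, 12]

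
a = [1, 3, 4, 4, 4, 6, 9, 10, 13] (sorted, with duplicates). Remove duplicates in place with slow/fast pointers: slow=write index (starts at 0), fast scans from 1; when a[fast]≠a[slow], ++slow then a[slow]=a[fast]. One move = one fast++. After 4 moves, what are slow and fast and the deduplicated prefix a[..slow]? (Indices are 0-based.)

slow=2, fast=5, prefix=[1, 3, 4]

slow=0 fast=1: a[fast]=3≠a[slow]=1 write a[1]=3, slow++,fast++
slow=1 fast=2: a[fast]=4≠a[slow]=3 write a[2]=4, slow++,fast++
slow=2 fast=3: a[fast]=4=a[slow] dup, fast++
slow=2 fast=4: a[fast]=4=a[slow] dup, fast++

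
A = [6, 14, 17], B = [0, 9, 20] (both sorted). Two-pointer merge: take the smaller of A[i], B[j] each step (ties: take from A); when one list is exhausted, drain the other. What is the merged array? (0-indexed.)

[0, 6, 9, 14, 17, 20]

[i=0,j=0] A[i]=6>B[j]=0 take 0 → j++
[i=0,j=1] A[i]=6<=B[j]=9 take 6 → i++
[i=1,j=1] A[i]=14>B[j]=9 take 9 → j++
[i=1,j=2] A[i]=14<=B[j]=20 take 14 → i++
[i=2,j=2] A[i]=17<=B[j]=20 take 17 → i++
[i=3,j=2] A done, take B[j]=20 → j++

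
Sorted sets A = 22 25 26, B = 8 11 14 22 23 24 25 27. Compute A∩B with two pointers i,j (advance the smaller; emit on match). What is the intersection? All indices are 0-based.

i=0 j=0: 22>8, j++
i=0 j=1: 22>11, j++
i=0 j=2: 22>14, j++
i=0 j=3: 22==22 emit, i++,j++
i=1 j=4: 25>23, j++
i=1 j=5: 25>24, j++
i=1 j=6: 25==25 emit, i++,j++
i=2 j=7: 26<27, i++

intersection = [22, 25]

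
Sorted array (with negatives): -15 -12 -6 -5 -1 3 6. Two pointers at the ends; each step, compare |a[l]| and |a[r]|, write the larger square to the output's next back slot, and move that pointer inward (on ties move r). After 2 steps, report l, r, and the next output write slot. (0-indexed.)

l=0 r=6: |-15|>|6| out[6]=225, l++
l=1 r=6: |-12|>|6| out[5]=144, l++

l=2, r=6, next write slot=4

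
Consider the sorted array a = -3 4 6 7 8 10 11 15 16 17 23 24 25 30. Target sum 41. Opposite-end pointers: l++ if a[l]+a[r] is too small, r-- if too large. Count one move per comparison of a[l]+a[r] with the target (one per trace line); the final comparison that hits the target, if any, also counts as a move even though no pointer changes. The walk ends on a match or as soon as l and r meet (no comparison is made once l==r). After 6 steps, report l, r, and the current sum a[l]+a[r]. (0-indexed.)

l=6, r=13, sum=41

l=0 r=13: -3+30=27 <41, l++
l=1 r=13: 4+30=34 <41, l++
l=2 r=13: 6+30=36 <41, l++
l=3 r=13: 7+30=37 <41, l++
l=4 r=13: 8+30=38 <41, l++
l=5 r=13: 10+30=40 <41, l++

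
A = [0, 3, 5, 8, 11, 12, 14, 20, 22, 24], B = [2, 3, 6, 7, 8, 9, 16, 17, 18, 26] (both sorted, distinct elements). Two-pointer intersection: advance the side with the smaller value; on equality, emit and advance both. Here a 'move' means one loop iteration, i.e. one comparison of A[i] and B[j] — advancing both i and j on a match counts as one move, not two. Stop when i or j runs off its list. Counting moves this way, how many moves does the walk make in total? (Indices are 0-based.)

i=0 j=0: 0<2, i++
i=1 j=0: 3>2, j++
i=1 j=1: 3==3 emit, i++,j++
i=2 j=2: 5<6, i++
i=3 j=2: 8>6, j++
i=3 j=3: 8>7, j++
i=3 j=4: 8==8 emit, i++,j++
i=4 j=5: 11>9, j++
i=4 j=6: 11<16, i++
i=5 j=6: 12<16, i++
i=6 j=6: 14<16, i++
i=7 j=6: 20>16, j++
i=7 j=7: 20>17, j++
i=7 j=8: 20>18, j++
i=7 j=9: 20<26, i++
i=8 j=9: 22<26, i++
i=9 j=9: 24<26, i++

17 moves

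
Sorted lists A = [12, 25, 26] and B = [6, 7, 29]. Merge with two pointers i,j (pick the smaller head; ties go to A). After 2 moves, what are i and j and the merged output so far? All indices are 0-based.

i=0 j=0: A[i]=12>B[j]=6 take 6, j++
i=0 j=1: A[i]=12>B[j]=7 take 7, j++

i=0, j=2, merged so far=[6, 7]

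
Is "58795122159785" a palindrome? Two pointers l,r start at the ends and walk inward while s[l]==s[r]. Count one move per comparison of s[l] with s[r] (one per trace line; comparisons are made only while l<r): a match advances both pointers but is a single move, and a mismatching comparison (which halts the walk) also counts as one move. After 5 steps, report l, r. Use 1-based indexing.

l=6, r=9

l=1 r=14: '5'=='5', l++,r--
l=2 r=13: '8'=='8', l++,r--
l=3 r=12: '7'=='7', l++,r--
l=4 r=11: '9'=='9', l++,r--
l=5 r=10: '5'=='5', l++,r--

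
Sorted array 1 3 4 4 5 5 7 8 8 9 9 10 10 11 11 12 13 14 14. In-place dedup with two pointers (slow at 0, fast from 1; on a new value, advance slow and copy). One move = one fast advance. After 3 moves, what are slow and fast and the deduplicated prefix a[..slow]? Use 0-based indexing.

slow=0 fast=1: a[fast]=3≠a[slow]=1 write a[1]=3, slow++,fast++
slow=1 fast=2: a[fast]=4≠a[slow]=3 write a[2]=4, slow++,fast++
slow=2 fast=3: a[fast]=4=a[slow] dup, fast++

slow=2, fast=4, prefix=[1, 3, 4]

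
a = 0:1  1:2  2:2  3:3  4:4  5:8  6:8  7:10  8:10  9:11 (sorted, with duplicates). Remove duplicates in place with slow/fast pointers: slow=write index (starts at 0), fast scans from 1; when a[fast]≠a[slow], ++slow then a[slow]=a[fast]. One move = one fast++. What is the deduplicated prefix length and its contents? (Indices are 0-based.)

length 7; prefix = [1, 2, 3, 4, 8, 10, 11]

slow=0 fast=1: a[fast]=2≠a[slow]=1 write a[1]=2, slow++,fast++
slow=1 fast=2: a[fast]=2=a[slow] dup, fast++
slow=1 fast=3: a[fast]=3≠a[slow]=2 write a[2]=3, slow++,fast++
slow=2 fast=4: a[fast]=4≠a[slow]=3 write a[3]=4, slow++,fast++
slow=3 fast=5: a[fast]=8≠a[slow]=4 write a[4]=8, slow++,fast++
slow=4 fast=6: a[fast]=8=a[slow] dup, fast++
slow=4 fast=7: a[fast]=10≠a[slow]=8 write a[5]=10, slow++,fast++
slow=5 fast=8: a[fast]=10=a[slow] dup, fast++
slow=5 fast=9: a[fast]=11≠a[slow]=10 write a[6]=11, slow++,fast++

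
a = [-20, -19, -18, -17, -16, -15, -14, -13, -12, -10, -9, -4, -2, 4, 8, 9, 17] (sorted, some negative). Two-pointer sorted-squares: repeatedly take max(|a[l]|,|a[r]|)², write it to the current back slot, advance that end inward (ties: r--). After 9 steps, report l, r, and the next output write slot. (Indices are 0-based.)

l=8, r=15, next write slot=7

[0,16] |-20|>|17| out[16]=400 → l++
[1,16] |-19|>|17| out[15]=361 → l++
[2,16] |-18|>|17| out[14]=324 → l++
[3,16] |-17|<=|17| out[13]=289 → r--
[3,15] |-17|>|9| out[12]=289 → l++
[4,15] |-16|>|9| out[11]=256 → l++
[5,15] |-15|>|9| out[10]=225 → l++
[6,15] |-14|>|9| out[9]=196 → l++
[7,15] |-13|>|9| out[8]=169 → l++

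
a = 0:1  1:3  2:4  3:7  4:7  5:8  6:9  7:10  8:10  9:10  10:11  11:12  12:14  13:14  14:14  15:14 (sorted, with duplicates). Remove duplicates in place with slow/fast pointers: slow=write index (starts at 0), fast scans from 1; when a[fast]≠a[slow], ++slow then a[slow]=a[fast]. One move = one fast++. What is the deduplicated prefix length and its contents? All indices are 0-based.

slow=0 fast=1: a[fast]=3≠a[slow]=1 write a[1]=3, slow++,fast++
slow=1 fast=2: a[fast]=4≠a[slow]=3 write a[2]=4, slow++,fast++
slow=2 fast=3: a[fast]=7≠a[slow]=4 write a[3]=7, slow++,fast++
slow=3 fast=4: a[fast]=7=a[slow] dup, fast++
slow=3 fast=5: a[fast]=8≠a[slow]=7 write a[4]=8, slow++,fast++
slow=4 fast=6: a[fast]=9≠a[slow]=8 write a[5]=9, slow++,fast++
slow=5 fast=7: a[fast]=10≠a[slow]=9 write a[6]=10, slow++,fast++
slow=6 fast=8: a[fast]=10=a[slow] dup, fast++
slow=6 fast=9: a[fast]=10=a[slow] dup, fast++
slow=6 fast=10: a[fast]=11≠a[slow]=10 write a[7]=11, slow++,fast++
slow=7 fast=11: a[fast]=12≠a[slow]=11 write a[8]=12, slow++,fast++
slow=8 fast=12: a[fast]=14≠a[slow]=12 write a[9]=14, slow++,fast++
slow=9 fast=13: a[fast]=14=a[slow] dup, fast++
slow=9 fast=14: a[fast]=14=a[slow] dup, fast++
slow=9 fast=15: a[fast]=14=a[slow] dup, fast++

length 10; prefix = [1, 3, 4, 7, 8, 9, 10, 11, 12, 14]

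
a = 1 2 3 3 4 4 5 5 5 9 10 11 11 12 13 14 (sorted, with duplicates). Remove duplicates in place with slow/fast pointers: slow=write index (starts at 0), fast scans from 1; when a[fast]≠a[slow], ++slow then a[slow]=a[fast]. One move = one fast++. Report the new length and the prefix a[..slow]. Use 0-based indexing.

length 11; prefix = [1, 2, 3, 4, 5, 9, 10, 11, 12, 13, 14]

(s=0,f=1) a[fast]=2≠a[slow]=1 write a[1]=2 → slow++,fast++
(s=1,f=2) a[fast]=3≠a[slow]=2 write a[2]=3 → slow++,fast++
(s=2,f=3) a[fast]=3=a[slow] dup → fast++
(s=2,f=4) a[fast]=4≠a[slow]=3 write a[3]=4 → slow++,fast++
(s=3,f=5) a[fast]=4=a[slow] dup → fast++
(s=3,f=6) a[fast]=5≠a[slow]=4 write a[4]=5 → slow++,fast++
(s=4,f=7) a[fast]=5=a[slow] dup → fast++
(s=4,f=8) a[fast]=5=a[slow] dup → fast++
(s=4,f=9) a[fast]=9≠a[slow]=5 write a[5]=9 → slow++,fast++
(s=5,f=10) a[fast]=10≠a[slow]=9 write a[6]=10 → slow++,fast++
(s=6,f=11) a[fast]=11≠a[slow]=10 write a[7]=11 → slow++,fast++
(s=7,f=12) a[fast]=11=a[slow] dup → fast++
(s=7,f=13) a[fast]=12≠a[slow]=11 write a[8]=12 → slow++,fast++
(s=8,f=14) a[fast]=13≠a[slow]=12 write a[9]=13 → slow++,fast++
(s=9,f=15) a[fast]=14≠a[slow]=13 write a[10]=14 → slow++,fast++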